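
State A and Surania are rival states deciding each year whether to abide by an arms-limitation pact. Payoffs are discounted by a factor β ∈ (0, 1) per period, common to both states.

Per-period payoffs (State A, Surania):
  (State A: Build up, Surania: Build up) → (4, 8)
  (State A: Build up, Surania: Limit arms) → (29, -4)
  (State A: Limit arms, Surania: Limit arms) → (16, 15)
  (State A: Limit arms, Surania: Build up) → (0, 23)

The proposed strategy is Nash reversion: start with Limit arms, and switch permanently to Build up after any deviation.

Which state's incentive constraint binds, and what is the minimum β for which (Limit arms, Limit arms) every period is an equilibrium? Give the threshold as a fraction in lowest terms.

Surania; β ≥ 8/15

State A: cooperation gives 16 each period; deviation gives 29 once then 4 forever.
  16/(1−β) ≥ 29 + 4β/(1−β) ⇒ β ≥ 13/25.
Surania: cooperation gives 15 each period; deviation gives 23 once then 8 forever.
  β ≥ 8/15.
Both must hold, so the binding constraint is Surania's: β ≥ 8/15.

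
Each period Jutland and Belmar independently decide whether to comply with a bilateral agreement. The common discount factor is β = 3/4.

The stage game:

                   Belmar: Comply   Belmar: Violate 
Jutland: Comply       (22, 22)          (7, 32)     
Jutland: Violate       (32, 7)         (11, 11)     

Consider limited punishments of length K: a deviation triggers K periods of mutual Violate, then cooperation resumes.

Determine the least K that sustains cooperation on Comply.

IC: β(1−β^K)/(1−β) ≥ (32−22)/(22−11) = 10/11.
With β = 3/4: need 1 − β^K ≥ 10/11·(1−3/4)/(3/4), i.e. β^K ≤ 0.6970.
Since (3/4)^1 = 0.7500 and (3/4)^2 = 0.5625, the smallest such K is 2.

2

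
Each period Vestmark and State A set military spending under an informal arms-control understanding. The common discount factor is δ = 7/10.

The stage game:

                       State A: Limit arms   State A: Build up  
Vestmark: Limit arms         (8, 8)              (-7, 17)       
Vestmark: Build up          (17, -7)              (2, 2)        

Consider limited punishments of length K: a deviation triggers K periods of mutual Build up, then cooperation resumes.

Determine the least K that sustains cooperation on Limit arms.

No profitable deviation requires (8−2)(δ+…+δ^K) ≥ 17−8, i.e. δ+…+δ^K ≥ 3/2 ≈ 1.5000.
With δ = 7/10, the partial sums are K=1: 0.7000, K=2: 1.1900, K=3: 1.5330.
K = 3 is the first length at which the sum reaches 1.5000.

3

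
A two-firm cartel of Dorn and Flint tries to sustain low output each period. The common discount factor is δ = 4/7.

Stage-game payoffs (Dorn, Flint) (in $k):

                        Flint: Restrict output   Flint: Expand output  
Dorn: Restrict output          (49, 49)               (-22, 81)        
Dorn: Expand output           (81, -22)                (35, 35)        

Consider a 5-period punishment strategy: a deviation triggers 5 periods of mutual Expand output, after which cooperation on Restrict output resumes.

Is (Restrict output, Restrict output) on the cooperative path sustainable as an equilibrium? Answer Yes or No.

A one-shot deviation gives 81 now, then 35 for 5 periods, then back to 49.
Gain from deviating: (81−49) today; loss: (49−35) in each of the next 5 periods.
No-deviation condition: (49−35)(δ+…+δ^5) ≥ 81−49, i.e. δ+…+δ^5 ≥ 16/7.
At δ = 4/7: δ+…+δ^5 = 1.2521 < 2.2857.
So cooperation is not sustainable.

No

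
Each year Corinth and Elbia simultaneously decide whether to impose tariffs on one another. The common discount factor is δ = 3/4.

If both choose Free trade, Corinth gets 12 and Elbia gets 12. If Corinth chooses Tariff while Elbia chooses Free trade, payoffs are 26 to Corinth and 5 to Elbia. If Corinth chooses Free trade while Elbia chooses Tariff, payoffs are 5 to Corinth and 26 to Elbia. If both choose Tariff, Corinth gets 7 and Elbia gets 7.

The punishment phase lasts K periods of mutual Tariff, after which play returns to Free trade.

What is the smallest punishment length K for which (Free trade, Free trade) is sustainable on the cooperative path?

10

No profitable deviation requires (12−7)(δ+…+δ^K) ≥ 26−12, i.e. δ+…+δ^K ≥ 14/5 ≈ 2.8000.
With δ = 3/4, the partial sums are K=1: 0.7500, K=2: 1.3125, …, K=8: 2.6997, K=9: 2.7747, K=10: 2.8311.
K = 10 is the first length at which the sum reaches 2.8000.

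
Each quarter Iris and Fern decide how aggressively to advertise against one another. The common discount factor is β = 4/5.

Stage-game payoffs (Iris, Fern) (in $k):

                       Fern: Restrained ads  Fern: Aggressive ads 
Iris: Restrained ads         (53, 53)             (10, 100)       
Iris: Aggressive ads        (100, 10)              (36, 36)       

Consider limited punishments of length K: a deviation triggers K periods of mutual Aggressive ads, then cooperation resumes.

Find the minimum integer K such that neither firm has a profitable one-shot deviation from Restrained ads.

6

No profitable deviation requires (53−36)(β+…+β^K) ≥ 100−53, i.e. β+…+β^K ≥ 47/17 ≈ 2.7647.
With β = 4/5, the partial sums are K=1: 0.8000, K=2: 1.4400, K=3: 1.9520, K=4: 2.3616, K=5: 2.6893, K=6: 2.9514.
K = 6 is the first length at which the sum reaches 2.7647.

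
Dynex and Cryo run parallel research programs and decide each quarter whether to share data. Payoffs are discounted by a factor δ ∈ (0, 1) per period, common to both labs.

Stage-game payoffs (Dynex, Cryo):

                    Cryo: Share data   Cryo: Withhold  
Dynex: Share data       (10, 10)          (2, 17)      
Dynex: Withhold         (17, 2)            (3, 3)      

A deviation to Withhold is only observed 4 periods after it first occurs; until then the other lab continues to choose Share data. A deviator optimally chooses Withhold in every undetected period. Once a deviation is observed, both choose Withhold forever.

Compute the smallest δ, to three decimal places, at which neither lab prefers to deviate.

Deviating for the 4 undetected periods gains 17−10 = 7 per period over cooperation, then loses 10−3 = 7 per period forever once punishment starts.
Gain: 7(1 + δ + … + δ^3); loss: 7·δ^4/(1−δ).
No profitable deviation ⇔ 7(1−δ^4) ≤ 7·δ^4, i.e. δ^4 ≥ 7/(7+7) = 1/2.
Hence δ ≥ (1/2)^(1/4) ≈ 0.841.

0.841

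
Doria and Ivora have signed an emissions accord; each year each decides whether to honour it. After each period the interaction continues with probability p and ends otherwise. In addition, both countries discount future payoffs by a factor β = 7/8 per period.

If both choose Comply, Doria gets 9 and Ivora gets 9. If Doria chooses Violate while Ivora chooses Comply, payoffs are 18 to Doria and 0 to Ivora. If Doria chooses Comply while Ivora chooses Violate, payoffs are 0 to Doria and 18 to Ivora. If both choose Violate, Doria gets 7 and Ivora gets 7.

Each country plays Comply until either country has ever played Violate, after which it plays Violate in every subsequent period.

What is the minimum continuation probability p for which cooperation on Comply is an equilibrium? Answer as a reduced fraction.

72/77

With continuation probability p and discount β, the effective per-period discount factor is βp.
Grim-trigger IC: βp ≥ (18−9)/(18−7) = 9/11.
So p ≥ (9/11)/(7/8) = 72/77.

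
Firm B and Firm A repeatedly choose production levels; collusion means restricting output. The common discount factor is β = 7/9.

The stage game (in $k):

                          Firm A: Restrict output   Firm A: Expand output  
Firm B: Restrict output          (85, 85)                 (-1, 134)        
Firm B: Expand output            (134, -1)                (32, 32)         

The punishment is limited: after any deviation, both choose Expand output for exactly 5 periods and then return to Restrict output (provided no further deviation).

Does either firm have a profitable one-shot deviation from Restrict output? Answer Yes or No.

IC: β+…+β^5 ≥ (134−85)/(85−32) = 49/53.
At β = 7/9: partial sum = 2.5038 ≥ 0.9245. Cooperation sustainable.

No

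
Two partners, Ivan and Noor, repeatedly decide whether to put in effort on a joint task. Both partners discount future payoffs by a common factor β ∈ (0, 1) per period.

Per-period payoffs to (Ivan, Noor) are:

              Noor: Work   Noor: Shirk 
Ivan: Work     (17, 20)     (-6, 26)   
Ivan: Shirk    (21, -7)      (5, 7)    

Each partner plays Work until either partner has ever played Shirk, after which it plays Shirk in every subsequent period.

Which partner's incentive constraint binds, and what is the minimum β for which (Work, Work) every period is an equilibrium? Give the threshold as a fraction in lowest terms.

For Ivan: deviation gain 21−17 = 4, per-period punishment loss 17−5 = 12. IC gives β ≥ 4/16 = 1/4.
For Noor: gain 6, loss 13 per period, so β ≥ 6/19.
The tighter constraint is Noor's, so cooperation needs β ≥ 6/19.

Noor; β ≥ 6/19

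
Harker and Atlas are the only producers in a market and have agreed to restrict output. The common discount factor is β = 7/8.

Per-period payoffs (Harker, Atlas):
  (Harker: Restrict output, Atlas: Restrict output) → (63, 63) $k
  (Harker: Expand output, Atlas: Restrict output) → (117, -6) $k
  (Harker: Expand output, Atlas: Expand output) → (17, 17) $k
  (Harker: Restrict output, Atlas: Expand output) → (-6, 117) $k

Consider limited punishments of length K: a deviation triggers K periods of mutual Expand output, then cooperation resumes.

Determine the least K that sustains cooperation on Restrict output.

2

Need Σ_{k=1}^{K} β^k ≥ (117−63)/(63−17) = 1.1739 at β = 7/8.
At K = 1 the sum is 0.8750 < 1.1739; at K = 2 it is 1.6406 ≥ 1.1739.
So the minimum punishment length is K = 2.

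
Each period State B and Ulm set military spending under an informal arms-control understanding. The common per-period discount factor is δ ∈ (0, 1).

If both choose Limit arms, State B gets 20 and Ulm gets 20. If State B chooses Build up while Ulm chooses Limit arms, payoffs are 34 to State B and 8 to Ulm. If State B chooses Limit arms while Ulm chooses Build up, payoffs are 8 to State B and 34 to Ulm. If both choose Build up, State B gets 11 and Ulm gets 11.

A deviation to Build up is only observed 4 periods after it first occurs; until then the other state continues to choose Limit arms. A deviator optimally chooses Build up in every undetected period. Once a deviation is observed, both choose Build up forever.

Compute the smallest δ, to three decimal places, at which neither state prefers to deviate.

0.883

A deviator earns 34 for 4 periods, then 11 forever; cooperating earns 20 forever. Multiplying the IC by (1−δ):
20 ≥ 34(1−δ^4) + 11δ^4, so 23·δ^4 ≥ 14 and δ^4 ≥ 14/23.
δ ≥ (14/23)^(1/4) ≈ 0.883.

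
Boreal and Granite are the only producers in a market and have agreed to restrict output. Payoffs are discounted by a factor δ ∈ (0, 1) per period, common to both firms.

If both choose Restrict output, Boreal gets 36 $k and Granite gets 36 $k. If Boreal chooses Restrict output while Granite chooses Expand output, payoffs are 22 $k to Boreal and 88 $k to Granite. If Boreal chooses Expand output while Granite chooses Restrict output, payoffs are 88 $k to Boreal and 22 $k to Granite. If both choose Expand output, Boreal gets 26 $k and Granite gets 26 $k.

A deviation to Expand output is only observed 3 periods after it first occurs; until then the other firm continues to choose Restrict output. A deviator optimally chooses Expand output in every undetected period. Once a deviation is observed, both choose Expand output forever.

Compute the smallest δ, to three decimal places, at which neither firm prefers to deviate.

0.943

The best deviation is to choose Expand output for all 3 undetected periods, earning 88 each, then 26 forever once detected.
Deviation value: 88(1−δ^3)/(1−δ) + 26δ^3/(1−δ); cooperation value: 36/(1−δ).
IC: 36 ≥ 88(1−δ^3) + 26δ^3 = 88 − 62δ^3.
So δ^3 ≥ 52/62 = 26/31, giving δ ≥ (26/31)^(1/3) ≈ 0.943.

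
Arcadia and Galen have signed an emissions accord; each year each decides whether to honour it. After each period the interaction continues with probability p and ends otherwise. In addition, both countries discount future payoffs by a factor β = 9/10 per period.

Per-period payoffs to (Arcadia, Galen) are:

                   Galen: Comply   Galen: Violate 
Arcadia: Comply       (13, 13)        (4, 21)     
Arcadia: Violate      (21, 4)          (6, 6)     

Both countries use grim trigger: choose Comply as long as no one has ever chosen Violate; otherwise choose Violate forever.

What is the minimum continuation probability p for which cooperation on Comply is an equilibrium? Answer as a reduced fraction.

16/27

With continuation probability p and discount β, the effective per-period discount factor is βp.
Grim-trigger IC: βp ≥ (21−13)/(21−6) = 8/15.
So p ≥ (8/15)/(9/10) = 16/27.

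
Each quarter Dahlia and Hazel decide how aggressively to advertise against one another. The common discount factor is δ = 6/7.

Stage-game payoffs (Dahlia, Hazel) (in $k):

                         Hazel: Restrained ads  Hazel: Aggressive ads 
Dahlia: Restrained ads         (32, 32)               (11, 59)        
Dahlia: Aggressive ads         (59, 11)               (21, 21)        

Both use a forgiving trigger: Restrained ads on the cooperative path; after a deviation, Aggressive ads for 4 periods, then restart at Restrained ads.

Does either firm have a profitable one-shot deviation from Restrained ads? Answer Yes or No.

No

A one-shot deviation gives 59 now, then 21 for 4 periods, then back to 32.
Gain from deviating: (59−32) today; loss: (32−21) in each of the next 4 periods.
No-deviation condition: (32−21)(δ+…+δ^4) ≥ 59−32, i.e. δ+…+δ^4 ≥ 27/11.
At δ = 6/7: δ+…+δ^4 = 2.7613 ≥ 2.4545.
So cooperation is sustainable.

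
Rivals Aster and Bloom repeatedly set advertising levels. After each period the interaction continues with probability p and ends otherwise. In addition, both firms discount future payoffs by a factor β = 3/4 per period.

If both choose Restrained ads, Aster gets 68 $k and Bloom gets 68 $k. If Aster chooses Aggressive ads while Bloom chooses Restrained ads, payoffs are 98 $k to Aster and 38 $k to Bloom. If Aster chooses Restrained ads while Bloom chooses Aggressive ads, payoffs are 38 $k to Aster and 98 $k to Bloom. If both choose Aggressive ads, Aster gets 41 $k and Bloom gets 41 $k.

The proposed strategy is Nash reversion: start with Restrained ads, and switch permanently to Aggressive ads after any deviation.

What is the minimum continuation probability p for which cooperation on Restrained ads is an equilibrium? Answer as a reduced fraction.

40/57

With continuation probability p and discount β, the effective per-period discount factor is βp.
Grim-trigger IC: βp ≥ (98−68)/(98−41) = 10/19.
So p ≥ (10/19)/(3/4) = 40/57.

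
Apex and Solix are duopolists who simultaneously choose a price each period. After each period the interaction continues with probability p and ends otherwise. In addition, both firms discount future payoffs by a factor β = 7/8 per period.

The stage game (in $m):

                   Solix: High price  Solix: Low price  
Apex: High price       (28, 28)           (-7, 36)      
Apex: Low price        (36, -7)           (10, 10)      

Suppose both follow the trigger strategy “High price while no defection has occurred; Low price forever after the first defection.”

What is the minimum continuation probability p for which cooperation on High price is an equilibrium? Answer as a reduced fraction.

With continuation probability p and discount β, the effective per-period discount factor is βp.
Grim-trigger IC: βp ≥ (36−28)/(36−10) = 4/13.
So p ≥ (4/13)/(7/8) = 32/91.

32/91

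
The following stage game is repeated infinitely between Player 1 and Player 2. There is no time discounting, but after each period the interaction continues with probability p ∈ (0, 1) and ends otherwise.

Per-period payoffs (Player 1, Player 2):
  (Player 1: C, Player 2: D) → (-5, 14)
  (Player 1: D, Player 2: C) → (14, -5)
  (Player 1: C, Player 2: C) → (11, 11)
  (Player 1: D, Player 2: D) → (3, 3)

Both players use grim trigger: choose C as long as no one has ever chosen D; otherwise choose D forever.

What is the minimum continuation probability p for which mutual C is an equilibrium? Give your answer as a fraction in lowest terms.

3/11

With no time discounting, the continuation probability p plays the role of the discount factor.
Grim-trigger IC: 11/(1−p) ≥ 14 + 3p/(1−p) ⇒ p ≥ (14−11)/(14−3) = 3/11.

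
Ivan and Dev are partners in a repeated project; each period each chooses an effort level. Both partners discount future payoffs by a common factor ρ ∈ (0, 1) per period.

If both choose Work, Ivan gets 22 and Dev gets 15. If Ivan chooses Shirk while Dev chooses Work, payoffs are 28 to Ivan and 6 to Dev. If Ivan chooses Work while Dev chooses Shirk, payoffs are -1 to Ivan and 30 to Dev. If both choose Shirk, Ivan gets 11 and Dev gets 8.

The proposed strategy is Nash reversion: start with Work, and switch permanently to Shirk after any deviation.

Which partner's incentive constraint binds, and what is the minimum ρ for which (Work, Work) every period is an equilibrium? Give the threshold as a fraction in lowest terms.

For Ivan: deviation gain 28−22 = 6, per-period punishment loss 22−11 = 11. IC gives ρ ≥ 6/17.
For Dev: gain 15, loss 7 per period, so ρ ≥ 15/22.
The tighter constraint is Dev's, so cooperation needs ρ ≥ 15/22.

Dev; ρ ≥ 15/22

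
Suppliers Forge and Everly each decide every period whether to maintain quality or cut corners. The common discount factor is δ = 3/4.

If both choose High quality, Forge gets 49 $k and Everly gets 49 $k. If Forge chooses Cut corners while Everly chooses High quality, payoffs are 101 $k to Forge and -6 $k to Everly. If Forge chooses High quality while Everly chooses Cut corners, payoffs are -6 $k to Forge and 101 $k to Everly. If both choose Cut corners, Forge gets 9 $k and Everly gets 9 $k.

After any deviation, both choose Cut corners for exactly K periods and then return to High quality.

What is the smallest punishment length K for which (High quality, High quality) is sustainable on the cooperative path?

2

Need Σ_{k=1}^{K} δ^k ≥ (101−49)/(49−9) = 1.3000 at δ = 3/4.
At K = 1 the sum is 0.7500 < 1.3000; at K = 2 it is 1.3125 ≥ 1.3000.
So the minimum punishment length is K = 2.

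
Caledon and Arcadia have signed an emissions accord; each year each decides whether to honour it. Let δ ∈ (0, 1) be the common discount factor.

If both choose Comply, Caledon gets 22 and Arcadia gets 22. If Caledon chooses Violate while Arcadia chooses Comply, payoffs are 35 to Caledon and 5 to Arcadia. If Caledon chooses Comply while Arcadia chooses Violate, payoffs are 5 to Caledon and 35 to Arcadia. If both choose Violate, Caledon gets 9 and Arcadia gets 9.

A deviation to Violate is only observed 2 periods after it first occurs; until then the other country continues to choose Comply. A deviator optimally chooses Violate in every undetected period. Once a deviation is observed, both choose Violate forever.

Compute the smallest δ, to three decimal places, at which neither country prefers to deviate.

A deviator earns 35 for 2 periods, then 9 forever; cooperating earns 22 forever. Multiplying the IC by (1−δ):
22 ≥ 35(1−δ^2) + 9δ^2, so 26·δ^2 ≥ 13 and δ^2 ≥ 1/2.
δ ≥ (1/2)^(1/2) ≈ 0.707.

0.707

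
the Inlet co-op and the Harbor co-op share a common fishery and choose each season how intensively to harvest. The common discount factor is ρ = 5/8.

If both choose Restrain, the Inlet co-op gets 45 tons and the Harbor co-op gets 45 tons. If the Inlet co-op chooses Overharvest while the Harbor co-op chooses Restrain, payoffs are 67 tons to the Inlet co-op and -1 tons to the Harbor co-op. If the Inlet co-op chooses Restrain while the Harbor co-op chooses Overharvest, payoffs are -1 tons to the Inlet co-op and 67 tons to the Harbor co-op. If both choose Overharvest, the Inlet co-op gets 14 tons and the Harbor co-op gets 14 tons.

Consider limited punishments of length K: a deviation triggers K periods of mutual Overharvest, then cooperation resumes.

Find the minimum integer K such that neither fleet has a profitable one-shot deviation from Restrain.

Need Σ_{k=1}^{K} ρ^k ≥ (67−45)/(45−14) = 0.7097 at ρ = 5/8.
At K = 1 the sum is 0.6250 < 0.7097; at K = 2 it is 1.0156 ≥ 0.7097.
So the minimum punishment length is K = 2.

2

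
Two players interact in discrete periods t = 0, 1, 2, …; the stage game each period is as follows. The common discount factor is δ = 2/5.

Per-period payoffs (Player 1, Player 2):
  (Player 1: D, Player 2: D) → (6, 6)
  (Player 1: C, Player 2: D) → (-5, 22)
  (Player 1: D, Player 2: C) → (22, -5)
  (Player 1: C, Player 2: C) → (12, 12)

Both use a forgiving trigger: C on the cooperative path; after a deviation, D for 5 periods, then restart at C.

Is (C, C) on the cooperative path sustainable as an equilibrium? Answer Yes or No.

Comparing payoff streams over the 6 periods until play realigns: cooperate → 12(1+δ+…+δ^5); deviate → 22 + 6(δ+…+δ^5).
Cooperation is sustained iff (12−6)(δ+…+δ^5) ≥ 22−12.
δ+…+δ^5 = 2/5·(1−(2/5)^5)/(1−2/5) = 0.6598, and (22−12)/(12−6) = 1.6667.
0.6598 < 1.6667, so cooperation is not sustainable.

No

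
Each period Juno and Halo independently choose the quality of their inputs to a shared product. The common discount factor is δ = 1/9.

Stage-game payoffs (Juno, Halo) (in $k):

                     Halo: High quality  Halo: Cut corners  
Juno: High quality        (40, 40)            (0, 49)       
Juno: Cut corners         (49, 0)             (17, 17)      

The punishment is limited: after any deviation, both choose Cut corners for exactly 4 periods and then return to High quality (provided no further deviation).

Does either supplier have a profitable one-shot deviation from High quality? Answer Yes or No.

IC: δ+…+δ^4 ≥ (49−40)/(40−17) = 9/23.
At δ = 1/9: partial sum = 0.1250 < 0.3913. Cooperation not sustainable.

Yes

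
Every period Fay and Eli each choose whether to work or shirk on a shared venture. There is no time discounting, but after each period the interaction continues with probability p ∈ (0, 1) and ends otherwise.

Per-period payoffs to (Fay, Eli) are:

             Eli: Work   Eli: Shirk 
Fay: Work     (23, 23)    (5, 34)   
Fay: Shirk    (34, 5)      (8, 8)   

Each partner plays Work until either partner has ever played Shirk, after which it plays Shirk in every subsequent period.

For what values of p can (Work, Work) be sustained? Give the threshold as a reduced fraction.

11/26

Expected cooperation value is 23 + p·23 + p²·23 + … = 23/(1−p); deviation gives 34 + p·8/(1−p).
23 ≥ 34(1−p) + 8p ⇒ 26p ≥ 11 ⇒ p ≥ 11/26.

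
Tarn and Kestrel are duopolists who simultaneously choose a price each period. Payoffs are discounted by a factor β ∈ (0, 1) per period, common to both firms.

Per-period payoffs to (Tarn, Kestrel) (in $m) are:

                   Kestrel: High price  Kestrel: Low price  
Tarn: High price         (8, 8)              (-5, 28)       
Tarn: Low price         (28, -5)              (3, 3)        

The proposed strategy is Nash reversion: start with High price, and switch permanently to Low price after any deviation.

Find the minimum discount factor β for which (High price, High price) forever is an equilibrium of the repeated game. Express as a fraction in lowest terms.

4/5

8/(1−β) ≥ 28 + 3β/(1−β)
8 ≥ 28 − 25β
β ≥ 20/25 = 4/5.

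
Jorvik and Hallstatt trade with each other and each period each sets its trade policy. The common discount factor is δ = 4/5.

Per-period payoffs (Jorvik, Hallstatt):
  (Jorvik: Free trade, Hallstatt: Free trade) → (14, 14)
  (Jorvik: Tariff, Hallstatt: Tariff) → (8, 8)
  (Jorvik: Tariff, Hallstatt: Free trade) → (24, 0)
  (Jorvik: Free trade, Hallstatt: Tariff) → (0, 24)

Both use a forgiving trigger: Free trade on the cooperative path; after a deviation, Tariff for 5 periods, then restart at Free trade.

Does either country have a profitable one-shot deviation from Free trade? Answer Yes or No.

No

Comparing payoff streams over the 6 periods until play realigns: cooperate → 14(1+δ+…+δ^5); deviate → 24 + 8(δ+…+δ^5).
Cooperation is sustained iff (14−8)(δ+…+δ^5) ≥ 24−14.
δ+…+δ^5 = 4/5·(1−(4/5)^5)/(1−4/5) = 2.6893, and (24−14)/(14−8) = 1.6667.
2.6893 ≥ 1.6667, so cooperation is sustainable.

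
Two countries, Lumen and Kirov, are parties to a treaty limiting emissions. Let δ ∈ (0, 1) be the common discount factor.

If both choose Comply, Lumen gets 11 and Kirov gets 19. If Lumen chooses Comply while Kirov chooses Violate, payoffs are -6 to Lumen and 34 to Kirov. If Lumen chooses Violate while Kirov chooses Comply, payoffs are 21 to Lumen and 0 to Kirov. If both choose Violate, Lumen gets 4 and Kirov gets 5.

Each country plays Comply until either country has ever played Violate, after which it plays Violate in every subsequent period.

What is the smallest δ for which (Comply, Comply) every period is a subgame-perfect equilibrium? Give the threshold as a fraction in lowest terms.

For Lumen: deviation gain 21−11 = 10, per-period punishment loss 11−4 = 7. IC gives δ ≥ 10/17.
For Kirov: gain 15, loss 14 per period, so δ ≥ 15/29.
The tighter constraint is Lumen's, so cooperation needs δ ≥ 10/17.

10/17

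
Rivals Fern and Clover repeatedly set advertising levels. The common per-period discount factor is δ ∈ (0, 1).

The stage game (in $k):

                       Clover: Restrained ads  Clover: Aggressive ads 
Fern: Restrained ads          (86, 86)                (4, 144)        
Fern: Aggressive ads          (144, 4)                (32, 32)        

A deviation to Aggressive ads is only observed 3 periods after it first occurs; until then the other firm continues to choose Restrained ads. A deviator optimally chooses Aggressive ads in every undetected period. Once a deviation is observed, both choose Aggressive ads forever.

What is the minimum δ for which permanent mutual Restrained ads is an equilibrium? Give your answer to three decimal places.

The best deviation is to choose Aggressive ads for all 3 undetected periods, earning 144 each, then 32 forever once detected.
Deviation value: 144(1−δ^3)/(1−δ) + 32δ^3/(1−δ); cooperation value: 86/(1−δ).
IC: 86 ≥ 144(1−δ^3) + 32δ^3 = 144 − 112δ^3.
So δ^3 ≥ 58/112 = 29/56, giving δ ≥ (29/56)^(1/3) ≈ 0.803.

0.803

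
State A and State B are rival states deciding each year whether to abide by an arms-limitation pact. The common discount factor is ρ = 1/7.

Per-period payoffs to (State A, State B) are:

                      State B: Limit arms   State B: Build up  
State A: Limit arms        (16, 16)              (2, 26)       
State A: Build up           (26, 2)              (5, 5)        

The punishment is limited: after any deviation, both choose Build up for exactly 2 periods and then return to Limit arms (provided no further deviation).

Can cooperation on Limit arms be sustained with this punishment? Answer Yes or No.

No

A one-shot deviation gives 26 now, then 5 for 2 periods, then back to 16.
Gain from deviating: (26−16) today; loss: (16−5) in each of the next 2 periods.
No-deviation condition: (16−5)(ρ+…+ρ^2) ≥ 26−16, i.e. ρ+…+ρ^2 ≥ 10/11.
At ρ = 1/7: ρ+…+ρ^2 = 0.1633 < 0.9091.
So cooperation is not sustainable.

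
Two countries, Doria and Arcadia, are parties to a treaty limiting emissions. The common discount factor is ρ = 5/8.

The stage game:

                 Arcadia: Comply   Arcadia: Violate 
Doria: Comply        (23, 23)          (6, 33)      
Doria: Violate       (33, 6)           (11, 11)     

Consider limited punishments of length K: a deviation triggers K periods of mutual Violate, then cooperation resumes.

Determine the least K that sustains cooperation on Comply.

IC: ρ(1−ρ^K)/(1−ρ) ≥ (33−23)/(23−11) = 5/6.
With ρ = 5/8: need 1 − ρ^K ≥ 5/6·(1−5/8)/(5/8), i.e. ρ^K ≤ 0.5000.
Since (5/8)^1 = 0.6250 and (5/8)^2 = 0.3906, the smallest such K is 2.

2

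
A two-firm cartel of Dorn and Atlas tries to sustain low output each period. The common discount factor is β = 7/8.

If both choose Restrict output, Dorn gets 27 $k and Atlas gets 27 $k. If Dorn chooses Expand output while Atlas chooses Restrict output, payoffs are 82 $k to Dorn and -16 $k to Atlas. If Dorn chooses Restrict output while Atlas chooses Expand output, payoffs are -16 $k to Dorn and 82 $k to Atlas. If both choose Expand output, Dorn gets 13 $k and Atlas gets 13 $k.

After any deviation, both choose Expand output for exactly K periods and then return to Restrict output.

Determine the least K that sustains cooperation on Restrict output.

7

No profitable deviation requires (27−13)(β+…+β^K) ≥ 82−27, i.e. β+…+β^K ≥ 55/14 ≈ 3.9286.
With β = 7/8, the partial sums are K=1: 0.8750, K=2: 1.6406, …, K=5: 3.4096, K=6: 3.8584, K=7: 4.2511.
K = 7 is the first length at which the sum reaches 3.9286.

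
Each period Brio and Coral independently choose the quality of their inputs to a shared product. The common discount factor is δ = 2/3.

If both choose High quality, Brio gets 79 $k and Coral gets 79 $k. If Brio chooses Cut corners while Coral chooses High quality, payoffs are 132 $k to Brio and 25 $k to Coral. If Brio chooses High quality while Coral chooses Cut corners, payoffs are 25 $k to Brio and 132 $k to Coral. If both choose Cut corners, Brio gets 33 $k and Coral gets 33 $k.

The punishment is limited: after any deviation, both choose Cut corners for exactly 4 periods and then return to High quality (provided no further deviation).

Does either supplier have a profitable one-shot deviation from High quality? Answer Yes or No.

A one-shot deviation gives 132 now, then 33 for 4 periods, then back to 79.
Gain from deviating: (132−79) today; loss: (79−33) in each of the next 4 periods.
No-deviation condition: (79−33)(δ+…+δ^4) ≥ 132−79, i.e. δ+…+δ^4 ≥ 53/46.
At δ = 2/3: δ+…+δ^4 = 1.6049 ≥ 1.1522.
So cooperation is sustainable.

No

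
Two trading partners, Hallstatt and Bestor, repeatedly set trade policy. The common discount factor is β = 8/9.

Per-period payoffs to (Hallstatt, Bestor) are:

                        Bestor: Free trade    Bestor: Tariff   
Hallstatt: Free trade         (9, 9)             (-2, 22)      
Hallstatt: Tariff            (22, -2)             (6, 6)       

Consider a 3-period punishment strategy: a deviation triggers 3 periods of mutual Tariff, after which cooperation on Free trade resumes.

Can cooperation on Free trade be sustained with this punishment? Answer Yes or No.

Comparing payoff streams over the 4 periods until play realigns: cooperate → 9(1+β+…+β^3); deviate → 22 + 6(β+…+β^3).
Cooperation is sustained iff (9−6)(β+…+β^3) ≥ 22−9.
β+…+β^3 = 8/9·(1−(8/9)^3)/(1−8/9) = 2.3813, and (22−9)/(9−6) = 4.3333.
2.3813 < 4.3333, so cooperation is not sustainable.

No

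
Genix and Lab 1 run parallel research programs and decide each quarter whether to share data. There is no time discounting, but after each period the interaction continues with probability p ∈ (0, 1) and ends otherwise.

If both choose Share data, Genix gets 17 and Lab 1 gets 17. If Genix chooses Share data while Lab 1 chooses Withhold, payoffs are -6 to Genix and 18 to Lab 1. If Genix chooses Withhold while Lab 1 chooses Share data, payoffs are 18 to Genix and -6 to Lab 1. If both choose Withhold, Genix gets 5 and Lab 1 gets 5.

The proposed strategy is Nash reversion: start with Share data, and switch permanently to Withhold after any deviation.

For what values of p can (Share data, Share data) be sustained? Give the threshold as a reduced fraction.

1/13

Expected cooperation value is 17 + p·17 + p²·17 + … = 17/(1−p); deviation gives 18 + p·5/(1−p).
17 ≥ 18(1−p) + 5p ⇒ 13p ≥ 1 ⇒ p ≥ 1/13.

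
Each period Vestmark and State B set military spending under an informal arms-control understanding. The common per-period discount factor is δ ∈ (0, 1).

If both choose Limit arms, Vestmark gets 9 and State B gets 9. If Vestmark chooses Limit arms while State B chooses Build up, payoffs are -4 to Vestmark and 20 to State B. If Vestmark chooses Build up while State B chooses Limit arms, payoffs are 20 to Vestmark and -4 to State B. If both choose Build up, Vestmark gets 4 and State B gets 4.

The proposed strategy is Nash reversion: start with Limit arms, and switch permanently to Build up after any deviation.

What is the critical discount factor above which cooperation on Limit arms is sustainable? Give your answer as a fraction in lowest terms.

11/16

9/(1−δ) ≥ 20 + 4δ/(1−δ)
9 ≥ 20 − 16δ
δ ≥ 11/16.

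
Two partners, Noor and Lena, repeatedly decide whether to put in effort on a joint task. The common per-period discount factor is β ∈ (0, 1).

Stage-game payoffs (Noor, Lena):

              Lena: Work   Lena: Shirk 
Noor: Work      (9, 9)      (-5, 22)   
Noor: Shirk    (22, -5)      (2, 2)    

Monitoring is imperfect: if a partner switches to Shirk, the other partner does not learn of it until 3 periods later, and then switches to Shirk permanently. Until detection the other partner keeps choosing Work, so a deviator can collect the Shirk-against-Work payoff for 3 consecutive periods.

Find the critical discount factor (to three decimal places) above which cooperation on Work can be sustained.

0.866

Deviating for the 3 undetected periods gains 22−9 = 13 per period over cooperation, then loses 9−2 = 7 per period forever once punishment starts.
Gain: 13(1 + β + … + β^2); loss: 7·β^3/(1−β).
No profitable deviation ⇔ 13(1−β^3) ≤ 7·β^3, i.e. β^3 ≥ 13/(13+7) = 13/20.
Hence β ≥ (13/20)^(1/3) ≈ 0.866.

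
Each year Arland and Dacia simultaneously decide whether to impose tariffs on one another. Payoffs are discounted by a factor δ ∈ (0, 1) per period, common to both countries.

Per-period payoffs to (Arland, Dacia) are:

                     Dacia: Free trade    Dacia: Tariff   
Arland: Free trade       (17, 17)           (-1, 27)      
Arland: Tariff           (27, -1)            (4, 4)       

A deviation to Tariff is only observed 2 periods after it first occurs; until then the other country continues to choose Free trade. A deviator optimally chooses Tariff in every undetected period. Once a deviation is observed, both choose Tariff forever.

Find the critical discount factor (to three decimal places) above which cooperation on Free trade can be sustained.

Deviating for the 2 undetected periods gains 27−17 = 10 per period over cooperation, then loses 17−4 = 13 per period forever once punishment starts.
Gain: 10(1 + δ + … + δ^1); loss: 13·δ^2/(1−δ).
No profitable deviation ⇔ 10(1−δ^2) ≤ 13·δ^2, i.e. δ^2 ≥ 10/(10+13) = 10/23.
Hence δ ≥ (10/23)^(1/2) ≈ 0.659.

0.659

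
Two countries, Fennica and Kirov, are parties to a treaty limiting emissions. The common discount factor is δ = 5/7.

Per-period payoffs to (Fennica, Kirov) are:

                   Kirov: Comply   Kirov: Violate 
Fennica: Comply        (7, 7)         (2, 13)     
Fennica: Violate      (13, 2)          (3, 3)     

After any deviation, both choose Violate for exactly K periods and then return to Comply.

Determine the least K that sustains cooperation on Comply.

3

IC: δ(1−δ^K)/(1−δ) ≥ (13−7)/(7−3) = 3/2.
With δ = 5/7: need 1 − δ^K ≥ 3/2·(1−5/7)/(5/7), i.e. δ^K ≤ 0.4000.
Since (5/7)^2 = 0.5102 and (5/7)^3 = 0.3644, the smallest such K is 3.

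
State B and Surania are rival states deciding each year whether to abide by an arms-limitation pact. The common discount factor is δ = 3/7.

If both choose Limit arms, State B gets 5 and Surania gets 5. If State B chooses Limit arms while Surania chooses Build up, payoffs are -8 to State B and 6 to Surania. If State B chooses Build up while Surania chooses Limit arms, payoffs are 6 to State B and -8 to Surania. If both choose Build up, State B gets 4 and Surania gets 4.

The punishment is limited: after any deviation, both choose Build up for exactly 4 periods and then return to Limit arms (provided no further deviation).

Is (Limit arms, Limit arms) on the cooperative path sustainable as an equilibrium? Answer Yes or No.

No

A one-shot deviation gives 6 now, then 4 for 4 periods, then back to 5.
Gain from deviating: (6−5) today; loss: (5−4) in each of the next 4 periods.
No-deviation condition: (5−4)(δ+…+δ^4) ≥ 6−5, i.e. δ+…+δ^4 ≥ 1.
At δ = 3/7: δ+…+δ^4 = 0.7247 < 1.0000.
So cooperation is not sustainable.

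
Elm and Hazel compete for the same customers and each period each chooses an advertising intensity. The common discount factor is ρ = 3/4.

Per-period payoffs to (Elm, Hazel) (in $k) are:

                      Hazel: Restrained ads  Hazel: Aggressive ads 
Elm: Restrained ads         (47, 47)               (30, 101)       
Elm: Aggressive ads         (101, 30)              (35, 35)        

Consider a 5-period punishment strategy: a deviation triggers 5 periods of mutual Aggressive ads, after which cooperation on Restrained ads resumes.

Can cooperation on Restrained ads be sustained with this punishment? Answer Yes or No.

IC: ρ+…+ρ^5 ≥ (101−47)/(47−35) = 9/2.
At ρ = 3/4: partial sum = 2.2881 < 4.5000. Cooperation not sustainable.

No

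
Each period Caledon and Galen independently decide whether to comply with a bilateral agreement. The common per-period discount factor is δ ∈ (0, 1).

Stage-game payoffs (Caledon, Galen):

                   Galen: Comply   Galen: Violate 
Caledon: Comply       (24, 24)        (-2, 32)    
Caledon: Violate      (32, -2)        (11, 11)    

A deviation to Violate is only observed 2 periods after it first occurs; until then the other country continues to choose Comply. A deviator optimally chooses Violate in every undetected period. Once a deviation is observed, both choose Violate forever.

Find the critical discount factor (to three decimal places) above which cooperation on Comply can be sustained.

The best deviation is to choose Violate for all 2 undetected periods, earning 32 each, then 11 forever once detected.
Deviation value: 32(1−δ^2)/(1−δ) + 11δ^2/(1−δ); cooperation value: 24/(1−δ).
IC: 24 ≥ 32(1−δ^2) + 11δ^2 = 32 − 21δ^2.
So δ^2 ≥ 8/21, giving δ ≥ (8/21)^(1/2) ≈ 0.617.

0.617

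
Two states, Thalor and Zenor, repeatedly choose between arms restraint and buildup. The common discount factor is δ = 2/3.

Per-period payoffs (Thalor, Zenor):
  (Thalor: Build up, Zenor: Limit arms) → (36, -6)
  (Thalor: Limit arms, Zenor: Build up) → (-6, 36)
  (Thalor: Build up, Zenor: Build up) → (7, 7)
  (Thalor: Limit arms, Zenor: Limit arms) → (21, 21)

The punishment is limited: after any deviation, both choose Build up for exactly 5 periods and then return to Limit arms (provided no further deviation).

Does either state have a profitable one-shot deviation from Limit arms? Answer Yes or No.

No

A one-shot deviation gives 36 now, then 7 for 5 periods, then back to 21.
Gain from deviating: (36−21) today; loss: (21−7) in each of the next 5 periods.
No-deviation condition: (21−7)(δ+…+δ^5) ≥ 36−21, i.e. δ+…+δ^5 ≥ 15/14.
At δ = 2/3: δ+…+δ^5 = 1.7366 ≥ 1.0714.
So cooperation is sustainable.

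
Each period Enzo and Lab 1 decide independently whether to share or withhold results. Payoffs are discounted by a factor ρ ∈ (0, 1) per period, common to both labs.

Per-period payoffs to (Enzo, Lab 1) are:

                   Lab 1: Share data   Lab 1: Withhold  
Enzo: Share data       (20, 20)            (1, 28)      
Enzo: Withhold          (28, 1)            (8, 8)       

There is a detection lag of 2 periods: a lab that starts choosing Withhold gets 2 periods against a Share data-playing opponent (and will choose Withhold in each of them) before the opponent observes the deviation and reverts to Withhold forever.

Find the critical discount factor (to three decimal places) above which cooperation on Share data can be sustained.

0.632

A deviator earns 28 for 2 periods, then 8 forever; cooperating earns 20 forever. Multiplying the IC by (1−ρ):
20 ≥ 28(1−ρ^2) + 8ρ^2, so 20·ρ^2 ≥ 8 and ρ^2 ≥ 2/5.
ρ ≥ (2/5)^(1/2) ≈ 0.632.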